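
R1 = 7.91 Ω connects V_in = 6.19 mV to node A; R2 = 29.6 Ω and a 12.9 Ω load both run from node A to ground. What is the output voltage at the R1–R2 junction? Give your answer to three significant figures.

V_out ≈ 3.29 mV

R2 ‖ R_L = (29.6 × 12.9)/(29.6 + 12.9) = 8.984 Ω.
Then V_out = V_in · R2'/(R1 + R2') = 6.19 × 8.984/16.89 = 3.292 mV.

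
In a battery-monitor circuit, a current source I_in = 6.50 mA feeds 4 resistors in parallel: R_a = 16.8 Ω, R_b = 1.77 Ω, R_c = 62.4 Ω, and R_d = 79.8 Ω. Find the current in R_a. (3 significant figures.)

I ≈ 0.592 mA

Total conductance ΣG = 1/16.8 + 1/1.77 + 1/62.4 + 1/79.8 = 0.6531 (units of 1/Ω).
R_a takes the fraction G_k/ΣG = 0.05952/0.6531 = 0.09115, so I = 6.50 × 0.09115 = 0.5925 mA.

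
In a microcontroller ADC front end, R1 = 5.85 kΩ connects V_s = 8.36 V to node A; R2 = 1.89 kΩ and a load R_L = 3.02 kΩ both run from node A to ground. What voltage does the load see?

First combine the lower leg with the load: R2 ‖ R_L = 1.162 kΩ.
Then V_out = V_s · R2'/(R1 + R2') = 8.36 × 1.162/7.012 = 1.386 V.
(Unloaded it would be 2.04 V; the load pulls it down.)

V_out ≈ 1.39 V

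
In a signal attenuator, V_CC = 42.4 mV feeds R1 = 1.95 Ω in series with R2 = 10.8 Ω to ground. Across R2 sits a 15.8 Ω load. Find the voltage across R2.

V_out ≈ 32.5 mV

First combine the lower leg with the load: R2 ‖ R_L = 6.415 Ω.
Now apply the divider: V_out = 42.4 × 0.7669 = 32.52 mV.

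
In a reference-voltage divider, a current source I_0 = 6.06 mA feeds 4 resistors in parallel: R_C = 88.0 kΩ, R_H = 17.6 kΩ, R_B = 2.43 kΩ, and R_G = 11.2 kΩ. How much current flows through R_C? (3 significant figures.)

ΣG = 1/88.0 + 1/17.6 + 1/2.43 + 1/11.2 = 0.5690.
By the current-divider rule, I = I_0 · G_k/ΣG = 6.06 × 0.01997 = 0.1210 mA.

I ≈ 0.121 mA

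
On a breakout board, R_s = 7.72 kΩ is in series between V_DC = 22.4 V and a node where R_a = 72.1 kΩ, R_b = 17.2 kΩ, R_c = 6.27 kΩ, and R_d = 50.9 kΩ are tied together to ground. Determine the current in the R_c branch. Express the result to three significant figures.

Combine the parallel branches: R_p = (1/72.1 + 1/17.2 + 1/6.27 + 1/50.9)⁻¹ = 3.982 kΩ.
V_A by voltage divider: V_A = 22.4 × 3.982/(7.72 + 3.982) = 7.622 V.
Branch current I = V_A/R_c = 7.622/6.27 = 1.216 mA.
(Check via current divider: I_total = 1.914 mA; share G_k/ΣG = 0.6350 → same result.)

I ≈ 1.22 mA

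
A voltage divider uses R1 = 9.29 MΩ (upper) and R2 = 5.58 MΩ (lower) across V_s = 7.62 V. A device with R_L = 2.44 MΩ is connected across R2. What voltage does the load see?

V_out ≈ 1.18 V

First combine the lower leg with the load: R2 ‖ R_L = 1.698 MΩ.
Voltage divider with the loaded lower leg: V_out = 7.62 × 1.698/(9.29 + 1.698) = 7.62 × 0.1545 = 1.177 V.
(Unloaded it would be 2.86 V; the load pulls it down.)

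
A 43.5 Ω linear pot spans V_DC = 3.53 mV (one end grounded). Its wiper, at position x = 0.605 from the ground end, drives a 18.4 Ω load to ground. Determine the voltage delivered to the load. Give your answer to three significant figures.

V_out ≈ 1.36 mV

Lower segment x·R_p = 26.32 Ω; upper segment (1−x)·R_p = 17.18 Ω.
(x·R_p) ‖ R_L = 10.83 Ω.
Then V_out = V_DC · 10.83/(17.18 + 10.83) = 1.365 mV.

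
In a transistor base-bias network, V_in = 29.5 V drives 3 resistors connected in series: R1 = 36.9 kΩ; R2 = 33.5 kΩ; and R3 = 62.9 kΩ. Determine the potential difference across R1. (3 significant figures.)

V ≈ 8.17 V

Total series resistance ΣR = 36.9 + 33.5 + 62.9 = 133.3 kΩ.
V = V_in · R/ΣR = 29.5 × 0.2768 = 8.166 V.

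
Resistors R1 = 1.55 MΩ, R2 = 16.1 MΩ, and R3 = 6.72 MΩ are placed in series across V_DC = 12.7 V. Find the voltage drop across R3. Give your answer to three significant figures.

Series total: ΣR = 1.55 + 16.1 + 6.72 = 24.37 MΩ.
V = V_DC · R/ΣR = 12.7 × 0.2757 = 3.502 V.

V ≈ 3.50 V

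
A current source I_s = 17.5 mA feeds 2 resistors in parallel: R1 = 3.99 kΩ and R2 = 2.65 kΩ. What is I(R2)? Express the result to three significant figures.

With just two branches, the current splits inversely with resistance.
I(R2) = 17.5 × 3.99/(3.99 + 2.65) = 17.5 × 0.6009 = 10.52 mA.

I ≈ 10.5 mA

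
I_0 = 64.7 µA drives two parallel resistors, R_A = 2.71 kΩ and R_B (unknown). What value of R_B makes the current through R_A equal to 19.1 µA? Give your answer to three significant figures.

R_B ≈ 1.14 kΩ

Two-branch current divider: I_A = I_0 · R_B/(R_A + R_B).
19.1/64.7 = R_B/(R_A + R_B) → R_B = R_A · (0.2952)/(1 − 0.2952) = 2.71 × 0.4189 = 1.135 kΩ.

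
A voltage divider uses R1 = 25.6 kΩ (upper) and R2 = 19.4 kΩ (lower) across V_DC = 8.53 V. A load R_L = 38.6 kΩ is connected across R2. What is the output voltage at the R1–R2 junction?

V_out ≈ 2.86 V

First combine the lower leg with the load: R2 ‖ R_L = 12.91 kΩ.
Voltage divider with the loaded lower leg: V_out = 8.53 × 12.91/(25.6 + 12.91) = 8.53 × 0.3353 = 2.860 V.
(Unloaded it would be 3.68 V; the load pulls it down.)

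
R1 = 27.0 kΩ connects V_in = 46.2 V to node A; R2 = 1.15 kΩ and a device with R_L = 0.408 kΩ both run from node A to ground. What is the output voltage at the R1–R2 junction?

First combine the lower leg with the load: R2 ‖ R_L = 0.3012 kΩ.
Then V_out = V_in · R2'/(R1 + R2') = 46.2 × 0.3012/27.30 = 0.5096 V.
(Unloaded it would be 1.89 V; the load pulls it down.)

V_out ≈ 0.510 V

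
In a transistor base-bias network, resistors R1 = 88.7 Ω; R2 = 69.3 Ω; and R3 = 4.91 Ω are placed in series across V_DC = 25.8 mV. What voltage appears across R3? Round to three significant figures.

V ≈ 0.778 mV

Total series resistance ΣR = 88.7 + 69.3 + 4.91 = 162.9 Ω.
V = V_DC · R/ΣR = 25.8 × 0.03014 = 0.7776 mV.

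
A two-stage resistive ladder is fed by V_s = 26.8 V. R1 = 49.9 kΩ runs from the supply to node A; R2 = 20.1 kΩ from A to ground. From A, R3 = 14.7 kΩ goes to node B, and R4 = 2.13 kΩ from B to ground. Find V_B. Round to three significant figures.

Node A sees R2 in parallel with the series input of stage 2, R3 + R4 = 16.83 kΩ.
Effective lower resistance at A: R2 ‖ 16.83 = 9.160 kΩ.
V_A = 26.8 × 9.160/(49.9 + 9.160) = 4.157 V.
V_B = V_A × 0.1266 = 0.5261 V.

V_B ≈ 0.526 V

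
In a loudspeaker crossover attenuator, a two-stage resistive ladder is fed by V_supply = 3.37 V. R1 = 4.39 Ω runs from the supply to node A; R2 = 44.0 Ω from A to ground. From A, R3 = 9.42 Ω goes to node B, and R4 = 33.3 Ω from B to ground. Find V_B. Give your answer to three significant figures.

Looking into the second stage from A: R3 + R4 = 42.72 Ω appears in parallel with R2.
Effective lower resistance at A: R2 ‖ 42.72 = 21.68 Ω.
V_A = 3.37 × 21.68/(4.39 + 21.68) = 2.802 V.
Stage 2 is unloaded, so V_B = V_A · R4/(R3+R4) = 2.802 × 33.3/42.72 = 2.184 V.

V_B ≈ 2.18 V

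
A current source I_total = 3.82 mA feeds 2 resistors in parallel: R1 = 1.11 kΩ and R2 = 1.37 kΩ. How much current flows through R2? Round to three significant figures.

Two-branch current divider: I_k = I_total · R_other/(R_1 + R_2).
So I = 3.82 × 1.11/2.480 = 1.710 mA.

I ≈ 1.71 mA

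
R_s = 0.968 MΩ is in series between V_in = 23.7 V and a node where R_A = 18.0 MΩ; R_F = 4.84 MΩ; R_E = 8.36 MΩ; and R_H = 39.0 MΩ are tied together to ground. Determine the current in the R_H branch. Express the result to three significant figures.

Equivalent of the parallel group: R_p = 2.454 MΩ.
V_A = 23.7 × 2.454/3.422 = 17.00 V.
Branch current I = V_A/R_H = 17.00/39.0 = 0.4358 µA.

I ≈ 0.436 µA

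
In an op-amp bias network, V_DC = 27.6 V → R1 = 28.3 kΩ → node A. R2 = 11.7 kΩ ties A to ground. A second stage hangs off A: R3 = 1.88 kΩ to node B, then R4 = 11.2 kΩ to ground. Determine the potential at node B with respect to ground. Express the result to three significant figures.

V_B ≈ 4.23 V

The second stage (R3 + R4 = 13.08 kΩ) loads node A in parallel with R2.
Effective lower resistance at A: R2 ‖ 13.08 = 6.176 kΩ.
First divider: V_A = V_DC · 6.176/(28.3 + 6.176) = 4.944 V.
Stage 2 is unloaded, so V_B = V_A · R4/(R3+R4) = 4.944 × 11.2/13.08 = 4.233 V.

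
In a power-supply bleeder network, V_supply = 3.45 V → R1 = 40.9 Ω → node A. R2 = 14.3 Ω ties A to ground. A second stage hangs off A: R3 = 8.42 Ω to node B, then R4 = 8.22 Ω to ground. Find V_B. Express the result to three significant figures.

V_B ≈ 0.270 V

The second stage (R3 + R4 = 16.64 Ω) loads node A in parallel with R2.
R2 ‖ (R3+R4) = 7.691 Ω.
So V_A = 3.45 × 0.1583 = 0.5461 V.
Stage 2 is unloaded, so V_B = V_A · R4/(R3+R4) = 0.5461 × 8.22/16.64 = 0.2697 V.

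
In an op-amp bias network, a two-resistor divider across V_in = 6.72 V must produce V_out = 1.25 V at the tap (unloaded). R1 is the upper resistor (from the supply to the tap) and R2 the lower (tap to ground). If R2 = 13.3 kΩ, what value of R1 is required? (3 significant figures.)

R1 ≈ 58.2 kΩ

Required fraction k = V_out/V_in = 0.1860.
R1 = R2·(1/k − 1) = 13.3 × 4.376 = 58.20 kΩ.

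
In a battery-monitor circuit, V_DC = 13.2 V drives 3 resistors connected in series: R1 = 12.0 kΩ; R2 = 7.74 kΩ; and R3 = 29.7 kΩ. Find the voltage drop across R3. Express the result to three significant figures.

Total series resistance ΣR = 12.0 + 7.74 + 29.7 = 49.44 kΩ.
By the voltage-divider rule, V = 13.2 × 29.70/49.44 = 7.930 V.

V ≈ 7.93 V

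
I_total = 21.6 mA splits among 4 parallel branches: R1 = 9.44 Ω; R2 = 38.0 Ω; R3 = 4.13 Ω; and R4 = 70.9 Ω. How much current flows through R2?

I ≈ 1.46 mA

Total conductance ΣG = 1/9.44 + 1/38.0 + 1/4.13 + 1/70.9 = 0.3885 (units of 1/Ω).
By the current-divider rule, I = I_total · G_k/ΣG = 21.6 × 0.06774 = 1.463 mA.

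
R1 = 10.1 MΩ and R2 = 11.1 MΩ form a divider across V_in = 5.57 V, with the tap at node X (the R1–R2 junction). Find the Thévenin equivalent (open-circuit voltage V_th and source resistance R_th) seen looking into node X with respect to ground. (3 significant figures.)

V_th ≈ 2.92 V, R_th ≈ 5.29 MΩ

V_th is the unloaded tap voltage: V_in · R2/(R1+R2) = 5.57 × 0.5236 = 2.916 V.
With V_in suppressed (replaced by a short), R_th = R1 ‖ R2 = (10.10 × 11.1)/(10.10 + 11.1) = 5.288 MΩ.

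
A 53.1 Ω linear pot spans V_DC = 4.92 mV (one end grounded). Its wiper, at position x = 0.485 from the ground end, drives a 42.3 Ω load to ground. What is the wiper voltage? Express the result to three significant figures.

The pot divides into 27.35 Ω above the wiper and 25.75 Ω below.
Lower segment in parallel with the load: 25.75 ‖ 42.3 = 16.01 Ω.
V_out = 4.92 × 16.01/(27.35 + 16.01) = 1.817 mV.

V_out ≈ 1.82 mV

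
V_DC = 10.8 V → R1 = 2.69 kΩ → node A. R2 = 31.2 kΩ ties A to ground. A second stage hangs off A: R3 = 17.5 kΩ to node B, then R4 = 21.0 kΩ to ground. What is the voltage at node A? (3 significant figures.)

V_A ≈ 9.34 V

Looking into the second stage from A: R3 + R4 = 38.50 kΩ appears in parallel with R2.
R2 ‖ (R3+R4) = 17.23 kΩ.
First divider: V_A = V_DC · 17.23/(2.69 + 17.23) = 9.342 V.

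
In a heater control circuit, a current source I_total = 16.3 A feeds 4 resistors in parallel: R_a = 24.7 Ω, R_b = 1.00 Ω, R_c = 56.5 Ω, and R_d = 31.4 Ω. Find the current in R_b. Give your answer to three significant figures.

I ≈ 15.0 A

ΣG = 1/24.7 + 1/1.00 + 1/56.5 + 1/31.4 = 1.090.
R_b takes the fraction G_k/ΣG = 1.000/1.090 = 0.9174, so I = 16.3 × 0.9174 = 14.95 A.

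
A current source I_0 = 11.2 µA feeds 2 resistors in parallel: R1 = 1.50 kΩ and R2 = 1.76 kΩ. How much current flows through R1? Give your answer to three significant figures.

I ≈ 6.05 µA

For two parallel branches, I_k = I_0 · (other R)/(sum of R).
So I = 11.2 × 1.76/3.260 = 6.047 µA.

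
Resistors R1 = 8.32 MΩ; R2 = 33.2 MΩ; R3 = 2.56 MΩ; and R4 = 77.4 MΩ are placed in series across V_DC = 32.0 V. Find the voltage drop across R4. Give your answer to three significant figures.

V ≈ 20.4 V

Total series resistance ΣR = 8.32 + 33.2 + 2.56 + 77.4 = 121.5 MΩ.
Voltage divider: V = V_DC · (77.40 / 121.5) = 32.0 × 0.6371 = 20.39 V.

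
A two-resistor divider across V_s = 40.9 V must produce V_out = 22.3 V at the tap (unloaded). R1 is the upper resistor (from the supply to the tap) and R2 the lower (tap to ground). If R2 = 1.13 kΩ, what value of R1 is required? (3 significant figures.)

Required fraction k = V_out/V_s = 0.5452.
So R1 = R2 · (V_s/V_out − 1) = 1.13 × (40.9/22.3 − 1) = 1.13 × 0.8341 = 0.9425 kΩ.

R1 ≈ 0.943 kΩ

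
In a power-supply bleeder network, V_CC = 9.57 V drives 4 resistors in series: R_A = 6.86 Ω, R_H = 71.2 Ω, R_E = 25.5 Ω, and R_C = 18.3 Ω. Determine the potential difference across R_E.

V ≈ 2.00 V

ΣR = 6.86 + 71.2 + 25.5 + 18.3 = 121.9 Ω.
By the voltage-divider rule, V = 9.57 × 25.50/121.9 = 2.003 V.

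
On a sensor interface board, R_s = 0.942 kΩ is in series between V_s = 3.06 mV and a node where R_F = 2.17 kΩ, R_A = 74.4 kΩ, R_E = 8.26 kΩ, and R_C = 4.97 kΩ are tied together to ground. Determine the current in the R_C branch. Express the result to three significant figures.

Combine the parallel branches: R_p = (1/2.17 + 1/74.4 + 1/8.26 + 1/4.97)⁻¹ = 1.255 kΩ.
V_A by voltage divider: V_A = 3.06 × 1.255/(0.942 + 1.255) = 1.748 mV.
I(R_C) = V_A / R_C = 1.748/4.97 = 0.3518 µA.

I ≈ 0.352 µA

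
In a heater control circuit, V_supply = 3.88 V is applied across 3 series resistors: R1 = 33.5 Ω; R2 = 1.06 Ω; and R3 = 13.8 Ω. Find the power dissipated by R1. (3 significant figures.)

ΣR = 48.36 Ω → I = 3.88/48.36 = 0.08023 A.
P(R1) = I²·R1 = (0.08023)² × 33.5 = 0.2156 W.

P ≈ 0.216 W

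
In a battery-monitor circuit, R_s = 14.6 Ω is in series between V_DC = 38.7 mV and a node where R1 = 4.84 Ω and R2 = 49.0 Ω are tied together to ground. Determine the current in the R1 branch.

Equivalent of the parallel group: R_p = 4.405 Ω.
V_A by voltage divider: V_A = 38.7 × 4.405/(14.6 + 4.405) = 8.970 mV.
I(R1) = V_A / R1 = 8.970/4.84 = 1.853 mA.

I ≈ 1.85 mA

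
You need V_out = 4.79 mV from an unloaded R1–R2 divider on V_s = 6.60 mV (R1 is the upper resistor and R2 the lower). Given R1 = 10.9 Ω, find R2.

V_out/V_s = R2/(R1+R2) = 0.7258.
Rearranging, R2 = R1·k/(1−k) = 10.9 × 2.646 = 28.85 Ω.

R2 ≈ 28.8 Ω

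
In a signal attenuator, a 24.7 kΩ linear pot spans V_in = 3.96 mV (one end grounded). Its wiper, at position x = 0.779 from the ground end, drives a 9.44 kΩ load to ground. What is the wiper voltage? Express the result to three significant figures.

The pot divides into 5.459 kΩ above the wiper and 19.24 kΩ below.
Lower segment in parallel with the load: 19.24 ‖ 9.44 = 6.333 kΩ.
Then V_out = V_in · 6.333/(5.459 + 6.333) = 2.127 mV.

V_out ≈ 2.13 mV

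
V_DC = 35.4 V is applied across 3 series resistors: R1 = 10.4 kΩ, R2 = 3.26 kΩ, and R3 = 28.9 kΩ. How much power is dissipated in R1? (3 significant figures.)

P ≈ 7.20 mW

ΣR = 42.56 kΩ → I = 35.4/42.56 = 0.8318 mA.
V(R1) = I·R = 8.650 V; P = V·I = 8.650 × 0.8318 = 7.195 mW.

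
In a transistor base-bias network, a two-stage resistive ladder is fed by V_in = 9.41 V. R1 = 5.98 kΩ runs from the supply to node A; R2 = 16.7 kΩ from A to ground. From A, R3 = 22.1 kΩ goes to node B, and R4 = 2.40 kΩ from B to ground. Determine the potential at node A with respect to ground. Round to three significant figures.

V_A ≈ 5.87 V

Node A sees R2 in parallel with the series input of stage 2, R3 + R4 = 24.50 kΩ.
R2 ‖ (R3+R4) = 9.931 kΩ.
V_A = 9.41 × 9.931/(5.98 + 9.931) = 5.873 V.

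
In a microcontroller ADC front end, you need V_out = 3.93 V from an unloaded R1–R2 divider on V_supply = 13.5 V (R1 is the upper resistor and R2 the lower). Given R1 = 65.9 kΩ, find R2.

R2 ≈ 27.1 kΩ

V_out/V_supply = R2/(R1+R2) = 0.2911.
So R2 = R1 · V_out/(V_supply − V_out) = 65.9 × 3.93/(13.5 − 3.93) = 65.9 × 0.4107 = 27.06 kΩ.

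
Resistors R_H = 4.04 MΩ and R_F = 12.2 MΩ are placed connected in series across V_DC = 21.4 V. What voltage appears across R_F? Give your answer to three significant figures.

Total series resistance ΣR = 4.04 + 12.2 = 16.24 MΩ.
V = V_DC · R/ΣR = 21.4 × 0.7512 = 16.08 V.

V ≈ 16.1 V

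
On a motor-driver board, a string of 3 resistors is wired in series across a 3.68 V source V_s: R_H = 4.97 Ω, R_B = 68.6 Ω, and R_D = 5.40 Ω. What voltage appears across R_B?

V ≈ 3.20 V

Total series resistance ΣR = 4.97 + 68.6 + 5.40 = 78.97 Ω.
V = V_s · R/ΣR = 3.68 × 0.8687 = 3.197 V.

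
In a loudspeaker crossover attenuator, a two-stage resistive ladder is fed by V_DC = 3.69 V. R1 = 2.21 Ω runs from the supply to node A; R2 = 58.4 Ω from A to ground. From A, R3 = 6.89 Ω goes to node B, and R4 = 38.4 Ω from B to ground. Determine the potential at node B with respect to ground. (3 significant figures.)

Looking into the second stage from A: R3 + R4 = 45.29 Ω appears in parallel with R2.
Effective lower resistance at A: R2 ‖ 45.29 = 25.51 Ω.
First divider: V_A = V_DC · 25.51/(2.21 + 25.51) = 3.396 V.
Then the unloaded second divider: V_B = V_A × R4/(R3+R4) = 3.396 × 0.8479 = 2.879 V.

V_B ≈ 2.88 V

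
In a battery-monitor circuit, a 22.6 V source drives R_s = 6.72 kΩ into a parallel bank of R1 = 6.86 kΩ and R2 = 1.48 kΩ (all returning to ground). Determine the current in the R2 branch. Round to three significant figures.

I ≈ 2.34 mA

Combine the parallel branches: R_p = (1/6.86 + 1/1.48)⁻¹ = 1.217 kΩ.
Node voltage V_A = V_in · R_p/(R_s + R_p) = 22.6 × 0.1534 = 3.466 V.
I(R2) = V_A / R2 = 3.466/1.48 = 2.342 mA.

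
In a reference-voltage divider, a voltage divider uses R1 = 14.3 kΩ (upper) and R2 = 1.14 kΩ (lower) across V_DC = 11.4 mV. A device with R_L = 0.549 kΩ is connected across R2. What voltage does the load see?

V_out ≈ 0.288 mV

First combine the lower leg with the load: R2 ‖ R_L = 0.3706 kΩ.
Now apply the divider: V_out = 11.4 × 0.02526 = 0.2879 mV.
(Unloaded it would be 0.842 mV; the load pulls it down.)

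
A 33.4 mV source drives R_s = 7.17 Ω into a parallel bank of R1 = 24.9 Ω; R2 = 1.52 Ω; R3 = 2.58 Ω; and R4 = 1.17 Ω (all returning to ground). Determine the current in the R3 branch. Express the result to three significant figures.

Equivalent of the parallel group: R_p = 0.5154 Ω.
Node voltage V_A = V_in · R_p/(R_s + R_p) = 33.4 × 0.06706 = 2.240 mV.
I(R3) = V_A / R3 = 2.240/2.58 = 0.8681 mA.

I ≈ 0.868 mA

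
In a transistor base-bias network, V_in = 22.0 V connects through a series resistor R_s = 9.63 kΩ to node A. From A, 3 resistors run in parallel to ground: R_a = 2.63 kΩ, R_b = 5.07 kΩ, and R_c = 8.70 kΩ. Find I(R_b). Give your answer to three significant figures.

Equivalent of the parallel group: R_p = 1.444 kΩ.
V_A by voltage divider: V_A = 22.0 × 1.444/(9.63 + 1.444) = 2.869 V.
Branch current I = V_A/R_b = 2.869/5.07 = 0.5659 mA.

I ≈ 0.566 mA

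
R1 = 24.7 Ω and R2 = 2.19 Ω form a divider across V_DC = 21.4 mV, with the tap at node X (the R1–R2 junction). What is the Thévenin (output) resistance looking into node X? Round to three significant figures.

R_th ≈ 2.01 Ω

Looking into X with the source shorted: R_th = R1·R2/(R1+R2) = 24.70 × 2.19/26.89 = 2.012 Ω.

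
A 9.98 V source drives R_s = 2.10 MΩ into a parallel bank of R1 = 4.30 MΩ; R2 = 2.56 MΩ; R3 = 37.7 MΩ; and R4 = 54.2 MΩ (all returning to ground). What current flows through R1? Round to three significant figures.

I ≈ 0.966 µA

Equivalent of the parallel group: R_p = 1.497 MΩ.
V_A = 9.98 × 1.497/3.597 = 4.153 V.
Branch current I = V_A/R1 = 4.153/4.30 = 0.9658 µA.
(Equivalently: I_total = 2.775 µA, then current-divider fraction G_k/ΣG = 0.3481.)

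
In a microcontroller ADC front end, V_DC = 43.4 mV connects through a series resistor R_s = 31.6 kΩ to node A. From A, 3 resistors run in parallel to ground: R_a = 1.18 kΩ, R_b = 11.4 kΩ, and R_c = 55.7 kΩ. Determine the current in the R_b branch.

I ≈ 0.122 µA

Parallel bank: R_p = 1/(1/1.18 + 1/11.4 + 1/55.7) = 1.049 kΩ.
Node voltage V_A = V_DC · R_p/(R_s + R_p) = 43.4 × 0.03213 = 1.395 mV.
Branch current I = V_A/R_b = 1.395/11.4 = 0.1223 µA.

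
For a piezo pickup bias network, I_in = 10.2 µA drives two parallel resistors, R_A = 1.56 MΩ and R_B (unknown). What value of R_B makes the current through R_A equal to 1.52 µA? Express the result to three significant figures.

Two-branch current divider: I_A = I_in · R_B/(R_A + R_B).
1.52/10.2 = R_B/(R_A + R_B) → R_B = R_A · (0.1490)/(1 − 0.1490) = 1.56 × 0.1751 = 0.2732 MΩ.

R_B ≈ 0.273 MΩ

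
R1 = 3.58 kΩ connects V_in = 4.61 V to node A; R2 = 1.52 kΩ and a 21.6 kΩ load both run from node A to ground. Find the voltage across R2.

V_out ≈ 1.31 V

First combine the lower leg with the load: R2 ‖ R_L = 1.420 kΩ.
Then V_out = V_in · R2'/(R1 + R2') = 4.61 × 1.420/5.000 = 1.309 V.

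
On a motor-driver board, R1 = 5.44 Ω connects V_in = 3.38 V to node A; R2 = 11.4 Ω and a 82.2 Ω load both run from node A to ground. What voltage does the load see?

V_out ≈ 2.19 V

First combine the lower leg with the load: R2 ‖ R_L = 10.01 Ω.
Then V_out = V_in · R2'/(R1 + R2') = 3.38 × 10.01/15.45 = 2.190 V.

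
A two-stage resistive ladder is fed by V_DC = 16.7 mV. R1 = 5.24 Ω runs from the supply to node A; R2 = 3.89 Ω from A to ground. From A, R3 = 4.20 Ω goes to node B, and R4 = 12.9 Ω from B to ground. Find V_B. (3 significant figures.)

Looking into the second stage from A: R3 + R4 = 17.10 Ω appears in parallel with R2.
Effective lower resistance at A: R2 ‖ 17.10 = 3.169 Ω.
So V_A = 16.7 × 0.3769 = 6.294 mV.
Then the unloaded second divider: V_B = V_A × R4/(R3+R4) = 6.294 × 0.7544 = 4.748 mV.

V_B ≈ 4.75 mV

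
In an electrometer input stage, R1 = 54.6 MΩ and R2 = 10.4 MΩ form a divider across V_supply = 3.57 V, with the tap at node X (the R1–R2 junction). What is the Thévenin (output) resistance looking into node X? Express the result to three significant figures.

Zeroing V_supply shorts the top of R1 to ground, so R_th = R1 ‖ R2 = 8.736 MΩ.

R_th ≈ 8.74 MΩ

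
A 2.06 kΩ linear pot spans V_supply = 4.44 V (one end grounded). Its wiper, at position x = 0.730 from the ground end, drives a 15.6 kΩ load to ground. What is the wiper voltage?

V_out ≈ 3.16 V

Lower segment x·R_p = 1.504 kΩ; upper segment (1−x)·R_p = 0.5562 kΩ.
(x·R_p) ‖ R_L = 1.372 kΩ.
V_out = 4.44 × 1.372/(0.5562 + 1.372) = 3.159 V.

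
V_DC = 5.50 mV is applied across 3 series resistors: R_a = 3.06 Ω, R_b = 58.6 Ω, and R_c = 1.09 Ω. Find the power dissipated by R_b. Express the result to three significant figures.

ΣR = 62.75 Ω → I = 5.50/62.75 = 0.08765 mA.
P(R_b) = I²·R_b = (0.08765)² × 58.6 = 0.4502 µW.

P ≈ 0.450 µW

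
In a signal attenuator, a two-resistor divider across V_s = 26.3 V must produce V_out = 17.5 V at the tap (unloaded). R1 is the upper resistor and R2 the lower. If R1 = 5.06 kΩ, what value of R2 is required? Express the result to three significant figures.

Required fraction k = V_out/V_s = 0.6654.
Rearranging, R2 = R1·k/(1−k) = 5.06 × 1.989 = 10.06 kΩ.

R2 ≈ 10.1 kΩ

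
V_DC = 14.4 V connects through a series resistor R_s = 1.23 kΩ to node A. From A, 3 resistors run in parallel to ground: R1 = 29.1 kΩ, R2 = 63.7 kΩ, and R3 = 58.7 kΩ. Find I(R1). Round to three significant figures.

I ≈ 0.457 mA

Equivalent of the parallel group: R_p = 14.90 kΩ.
V_A = 14.4 × 14.90/16.13 = 13.30 V.
Branch current I = V_A/R1 = 13.30/29.1 = 0.4571 mA.
(Equivalently: I_total = 0.8926 mA, then current-divider fraction G_k/ΣG = 0.5121.)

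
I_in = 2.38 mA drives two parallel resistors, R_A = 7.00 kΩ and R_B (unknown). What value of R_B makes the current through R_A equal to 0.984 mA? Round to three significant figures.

R_B ≈ 4.93 kΩ

Two-branch current divider: I_A = I_in · R_B/(R_A + R_B).
0.984/2.38 = R_B/(R_A + R_B) → R_B = R_A · (0.4134)/(1 − 0.4134) = 7.00 × 0.7049 = 4.934 kΩ.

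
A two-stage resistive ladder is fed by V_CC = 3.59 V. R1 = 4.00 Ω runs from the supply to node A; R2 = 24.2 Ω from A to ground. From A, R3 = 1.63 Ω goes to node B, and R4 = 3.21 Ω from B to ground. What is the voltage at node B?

The second stage (R3 + R4 = 4.840 Ω) loads node A in parallel with R2.
R2 ‖ (R3+R4) = 4.033 Ω.
So V_A = 3.59 × 0.5021 = 1.802 V.
Then the unloaded second divider: V_B = V_A × R4/(R3+R4) = 1.802 × 0.6632 = 1.195 V.

V_B ≈ 1.20 V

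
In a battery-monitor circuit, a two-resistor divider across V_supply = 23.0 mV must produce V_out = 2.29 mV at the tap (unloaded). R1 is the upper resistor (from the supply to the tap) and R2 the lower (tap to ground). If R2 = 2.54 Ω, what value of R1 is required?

Required fraction k = V_out/V_supply = 0.09957.
So R1 = R2 · (V_supply/V_out − 1) = 2.54 × (23.0/2.29 − 1) = 2.54 × 9.044 = 22.97 Ω.

R1 ≈ 23.0 Ω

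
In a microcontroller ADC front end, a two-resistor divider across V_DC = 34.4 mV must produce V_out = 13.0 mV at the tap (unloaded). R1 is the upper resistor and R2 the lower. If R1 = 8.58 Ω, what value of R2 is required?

Required fraction k = V_out/V_DC = 0.3779.
So R2 = R1 · V_out/(V_DC − V_out) = 8.58 × 13.0/(34.4 − 13.0) = 8.58 × 0.6075 = 5.212 Ω.

R2 ≈ 5.21 Ω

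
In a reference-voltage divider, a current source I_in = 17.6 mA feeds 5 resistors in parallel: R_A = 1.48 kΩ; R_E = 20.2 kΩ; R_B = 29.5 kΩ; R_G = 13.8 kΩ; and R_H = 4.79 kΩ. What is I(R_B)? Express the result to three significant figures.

I ≈ 0.573 mA

Conductances: ΣG = 1/1.48 + 1/20.2 + 1/29.5 + 1/13.8 + 1/4.79 = 1.040 (1/kΩ).
R_B takes the fraction G_k/ΣG = 0.03390/1.040 = 0.03258, so I = 17.6 × 0.03258 = 0.5735 mA.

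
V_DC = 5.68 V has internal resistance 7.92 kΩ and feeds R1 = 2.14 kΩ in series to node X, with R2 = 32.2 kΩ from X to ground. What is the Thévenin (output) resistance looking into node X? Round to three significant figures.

R_th ≈ 7.67 kΩ

R1' = 7.92 + 2.14 = 10.06 kΩ (source resistance + R1).
Looking into X with the source shorted: R_th = R1'·R2/(R1'+R2) = 10.06 × 32.2/42.26 = 7.665 kΩ.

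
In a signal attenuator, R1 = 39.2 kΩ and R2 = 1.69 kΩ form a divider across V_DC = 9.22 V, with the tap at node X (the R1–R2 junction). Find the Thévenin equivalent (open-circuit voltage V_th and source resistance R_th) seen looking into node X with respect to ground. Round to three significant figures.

V_th ≈ 0.381 V, R_th ≈ 1.62 kΩ

With X open, the divider is unloaded: V_th = 9.22 × 1.69/40.89 = 0.3811 V.
Looking into X with the source shorted: R_th = R1·R2/(R1+R2) = 39.20 × 1.69/40.89 = 1.620 kΩ.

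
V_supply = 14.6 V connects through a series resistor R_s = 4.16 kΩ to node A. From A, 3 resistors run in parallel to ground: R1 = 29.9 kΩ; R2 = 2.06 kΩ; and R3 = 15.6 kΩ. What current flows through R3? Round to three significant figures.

I ≈ 0.273 mA

Combine the parallel branches: R_p = (1/29.9 + 1/2.06 + 1/15.6)⁻¹ = 1.715 kΩ.
V_A = 14.6 × 1.715/5.875 = 4.263 V.
I(R3) = V_A / R3 = 4.263/15.6 = 0.2732 mA.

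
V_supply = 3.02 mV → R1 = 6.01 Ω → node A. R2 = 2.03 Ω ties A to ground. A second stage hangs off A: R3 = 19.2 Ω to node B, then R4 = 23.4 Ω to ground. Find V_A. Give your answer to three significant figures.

Node A sees R2 in parallel with the series input of stage 2, R3 + R4 = 42.60 Ω.
R2 ‖ (R3+R4) = 1.938 Ω.
V_A = 3.02 × 1.938/(6.01 + 1.938) = 0.7363 mV.

V_A ≈ 0.736 mV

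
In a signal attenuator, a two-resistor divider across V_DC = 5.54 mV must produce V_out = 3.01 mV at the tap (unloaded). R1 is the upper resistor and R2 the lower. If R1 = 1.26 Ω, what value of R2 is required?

The divider ratio is R2/(R1+R2) = 3.01/5.54 = 0.5433.
So R2 = R1 · V_out/(V_DC − V_out) = 1.26 × 3.01/(5.54 − 3.01) = 1.26 × 1.190 = 1.499 Ω.

R2 ≈ 1.50 Ω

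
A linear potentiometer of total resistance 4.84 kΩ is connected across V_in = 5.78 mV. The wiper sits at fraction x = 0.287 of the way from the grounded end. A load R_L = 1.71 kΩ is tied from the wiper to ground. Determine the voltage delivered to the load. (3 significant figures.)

V_out ≈ 1.05 mV

Split the track: R_lower = x·R_p = 1.389 kΩ, R_upper = (1−x)·R_p = 3.451 kΩ.
(x·R_p) ‖ R_L = 0.7665 kΩ.
Loaded-divider output: V_out = 5.78 × 0.1817 = 1.050 mV.
(Unloaded: V_out = x·V_in = 1.66 mV.)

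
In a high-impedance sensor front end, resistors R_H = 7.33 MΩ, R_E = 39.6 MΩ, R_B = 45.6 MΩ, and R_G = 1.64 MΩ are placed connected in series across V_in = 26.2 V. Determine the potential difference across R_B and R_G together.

V ≈ 13.1 V

ΣR = 7.33 + 39.6 + 45.6 + 1.64 = 94.17 MΩ.
R_{R_B..R_G} = 45.6 + 1.64 = 47.24 MΩ.
V = V_in · R/ΣR = 26.2 × 0.5016 = 13.14 V.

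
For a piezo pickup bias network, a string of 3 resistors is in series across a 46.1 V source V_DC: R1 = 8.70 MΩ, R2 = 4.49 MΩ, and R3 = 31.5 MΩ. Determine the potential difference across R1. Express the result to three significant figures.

V ≈ 8.97 V

ΣR = 8.70 + 4.49 + 31.5 = 44.69 MΩ.
By the voltage-divider rule, V = 46.1 × 8.700/44.69 = 8.974 V.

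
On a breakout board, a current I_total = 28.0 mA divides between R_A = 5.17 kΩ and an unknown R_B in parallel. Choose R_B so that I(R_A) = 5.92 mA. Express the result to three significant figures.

Two-branch current divider: I_A = I_total · R_B/(R_A + R_B).
With f = 0.2114, R_B = R_A · f/(1−f) = 5.17 × 0.2681 = 1.386 kΩ.

R_B ≈ 1.39 kΩ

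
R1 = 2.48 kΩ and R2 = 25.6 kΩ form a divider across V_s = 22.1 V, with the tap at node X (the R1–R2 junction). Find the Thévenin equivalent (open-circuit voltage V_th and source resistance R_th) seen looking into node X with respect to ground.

With X open, the divider is unloaded: V_th = 22.1 × 25.6/28.08 = 20.15 V.
With V_s suppressed (replaced by a short), R_th = R1 ‖ R2 = (2.480 × 25.6)/(2.480 + 25.6) = 2.261 kΩ.

V_th ≈ 20.1 V, R_th ≈ 2.26 kΩ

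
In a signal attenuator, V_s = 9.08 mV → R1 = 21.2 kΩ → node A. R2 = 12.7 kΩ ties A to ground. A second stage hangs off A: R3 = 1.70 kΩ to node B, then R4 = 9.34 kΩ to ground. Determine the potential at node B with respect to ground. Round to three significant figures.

Node A sees R2 in parallel with the series input of stage 2, R3 + R4 = 11.04 kΩ.
Effective lower resistance at A: R2 ‖ 11.04 = 5.906 kΩ.
First divider: V_A = V_s · 5.906/(21.2 + 5.906) = 1.978 mV.
Then the unloaded second divider: V_B = V_A × R4/(R3+R4) = 1.978 × 0.8460 = 1.674 mV.

V_B ≈ 1.67 mV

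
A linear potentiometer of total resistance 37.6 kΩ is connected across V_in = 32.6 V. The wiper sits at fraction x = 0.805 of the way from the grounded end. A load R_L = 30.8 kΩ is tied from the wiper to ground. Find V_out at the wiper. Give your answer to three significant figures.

V_out ≈ 22.0 V

Lower segment x·R_p = 30.27 kΩ; upper segment (1−x)·R_p = 7.332 kΩ.
Lower segment in parallel with the load: 30.27 ‖ 30.8 = 15.27 kΩ.
Then V_out = V_in · 15.27/(7.332 + 15.27) = 22.02 V.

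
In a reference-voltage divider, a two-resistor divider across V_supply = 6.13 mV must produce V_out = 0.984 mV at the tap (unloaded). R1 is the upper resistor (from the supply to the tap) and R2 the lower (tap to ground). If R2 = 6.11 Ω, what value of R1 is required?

R1 ≈ 32.0 Ω

V_out/V_supply = R2/(R1+R2) = 0.1605.
Rearranging, R1 = R2·(1−k)/k = 6.11 × 5.230 = 31.95 Ω.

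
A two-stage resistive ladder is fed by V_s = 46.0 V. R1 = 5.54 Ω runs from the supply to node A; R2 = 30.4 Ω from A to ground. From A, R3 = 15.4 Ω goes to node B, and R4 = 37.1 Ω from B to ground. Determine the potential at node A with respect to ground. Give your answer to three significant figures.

Looking into the second stage from A: R3 + R4 = 52.50 Ω appears in parallel with R2.
R2 ‖ (R3+R4) = 19.25 Ω.
First divider: V_A = V_s · 19.25/(5.54 + 19.25) = 35.72 V.

V_A ≈ 35.7 V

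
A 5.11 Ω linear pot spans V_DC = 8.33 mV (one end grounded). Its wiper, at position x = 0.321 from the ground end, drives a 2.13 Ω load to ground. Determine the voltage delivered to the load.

V_out ≈ 1.76 mV

The pot divides into 3.470 Ω above the wiper and 1.640 Ω below.
R_L loads the lower segment: effective lower R = 0.9267 Ω.
Then V_out = V_DC · 0.9267/(3.470 + 0.9267) = 1.756 mV.
(Unloaded: V_out = x·V_DC = 2.67 mV.)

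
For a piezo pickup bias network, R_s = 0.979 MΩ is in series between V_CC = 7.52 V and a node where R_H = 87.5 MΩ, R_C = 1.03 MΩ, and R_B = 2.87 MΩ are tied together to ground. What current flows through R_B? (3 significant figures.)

Parallel bank: R_p = 1/(1/87.5 + 1/1.03 + 1/2.87) = 0.7515 MΩ.
V_A = 7.52 × 0.7515/1.730 = 3.266 V.
I(R_B) = V_A / R_B = 3.266/2.87 = 1.138 µA.
(Equivalently: I_total = 4.346 µA, then current-divider fraction G_k/ΣG = 0.2618.)

I ≈ 1.14 µA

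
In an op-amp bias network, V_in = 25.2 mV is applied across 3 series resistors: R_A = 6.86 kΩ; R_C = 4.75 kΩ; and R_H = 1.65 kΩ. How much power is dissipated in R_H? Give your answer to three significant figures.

ΣR = 13.26 kΩ → I = 25.2/13.26 = 1.900 µA.
P(R_H) = I²·R_H = (1.900)² × 1.65 = 5.959 nW.

P ≈ 5.96 nW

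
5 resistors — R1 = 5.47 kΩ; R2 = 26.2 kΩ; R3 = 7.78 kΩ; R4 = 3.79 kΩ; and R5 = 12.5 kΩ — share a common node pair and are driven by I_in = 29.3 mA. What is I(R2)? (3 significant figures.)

ΣG = 1/5.47 + 1/26.2 + 1/7.78 + 1/3.79 + 1/12.5 = 0.6934.
Current divider: I(R2) = I_in · G_k/ΣG = 29.3 × (0.03817/0.6934) = 29.3 × 0.05505 = 1.613 mA.

I ≈ 1.61 mA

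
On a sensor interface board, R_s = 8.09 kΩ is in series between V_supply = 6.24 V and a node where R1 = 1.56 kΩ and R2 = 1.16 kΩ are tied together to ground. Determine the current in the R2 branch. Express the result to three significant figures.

Equivalent of the parallel group: R_p = 0.6653 kΩ.
Node voltage V_A = V_supply · R_p/(R_s + R_p) = 6.24 × 0.07599 = 0.4742 V.
Branch current I = V_A/R2 = 0.4742/1.16 = 0.4088 mA.

I ≈ 0.409 mA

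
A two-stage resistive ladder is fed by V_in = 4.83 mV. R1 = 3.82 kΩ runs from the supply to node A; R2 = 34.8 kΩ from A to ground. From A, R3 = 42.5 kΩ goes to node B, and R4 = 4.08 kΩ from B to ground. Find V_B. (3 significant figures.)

Looking into the second stage from A: R3 + R4 = 46.58 kΩ appears in parallel with R2.
R2 ‖ (R3+R4) = 19.92 kΩ.
V_A = 4.83 × 19.92/(3.82 + 19.92) = 4.053 mV.
V_B = V_A × 0.08759 = 0.3550 mV.

V_B ≈ 0.355 mV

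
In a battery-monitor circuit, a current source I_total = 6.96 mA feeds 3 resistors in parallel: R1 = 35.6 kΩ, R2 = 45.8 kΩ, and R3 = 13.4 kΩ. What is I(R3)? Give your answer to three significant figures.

I ≈ 4.17 mA

Conductances: ΣG = 1/35.6 + 1/45.8 + 1/13.4 = 0.1246 (1/kΩ).
By the current-divider rule, I = I_total · G_k/ΣG = 6.96 × 0.5992 = 4.170 mA.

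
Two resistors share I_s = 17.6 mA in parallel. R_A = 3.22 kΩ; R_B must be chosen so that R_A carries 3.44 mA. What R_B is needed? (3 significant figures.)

In a two-way split, I_A/I_s = R_B/(R_A + R_B).
3.44/17.6 = R_B/(R_A + R_B) → R_B = R_A · (0.1955)/(1 − 0.1955) = 3.22 × 0.2429 = 0.7823 kΩ.

R_B ≈ 0.782 kΩ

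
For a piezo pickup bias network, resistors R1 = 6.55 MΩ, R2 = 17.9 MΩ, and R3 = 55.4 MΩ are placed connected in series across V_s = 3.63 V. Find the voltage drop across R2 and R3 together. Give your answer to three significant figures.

Series total: ΣR = 6.55 + 17.9 + 55.4 = 79.85 MΩ.
R_{R2..R3} = 17.9 + 55.4 = 73.30 MΩ.
By the voltage-divider rule, V = 3.63 × 73.30/79.85 = 3.332 V.

V ≈ 3.33 V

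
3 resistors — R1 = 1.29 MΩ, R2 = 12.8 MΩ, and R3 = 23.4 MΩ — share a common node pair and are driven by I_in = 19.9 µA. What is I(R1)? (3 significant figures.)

I ≈ 17.2 µA

ΣG = 1/1.29 + 1/12.8 + 1/23.4 = 0.8961.
By the current-divider rule, I = I_in · G_k/ΣG = 19.9 × 0.8651 = 17.22 µA.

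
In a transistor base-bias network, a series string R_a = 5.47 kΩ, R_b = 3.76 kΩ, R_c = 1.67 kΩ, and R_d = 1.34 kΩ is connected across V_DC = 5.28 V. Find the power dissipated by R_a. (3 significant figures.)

P ≈ 1.02 mW

ΣR = 12.24 kΩ → I = 5.28/12.24 = 0.4314 mA.
P = I²R = 0.1861 × 5.47 = 1.018 mW.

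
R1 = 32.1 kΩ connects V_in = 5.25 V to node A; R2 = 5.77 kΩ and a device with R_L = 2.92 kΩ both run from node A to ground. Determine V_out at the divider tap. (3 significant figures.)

The load sits in parallel with R2, giving an effective lower resistance R2' = R2·R_L/(R2+R_L) = 1.939 kΩ.
Voltage divider with the loaded lower leg: V_out = 5.25 × 1.939/(32.1 + 1.939) = 5.25 × 0.05696 = 0.2990 V.

V_out ≈ 0.299 V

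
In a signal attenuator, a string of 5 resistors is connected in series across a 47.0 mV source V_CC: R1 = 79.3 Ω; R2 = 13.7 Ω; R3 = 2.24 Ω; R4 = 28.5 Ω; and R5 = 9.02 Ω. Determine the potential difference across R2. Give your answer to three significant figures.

V ≈ 4.85 mV

ΣR = 79.3 + 13.7 + 2.24 + 28.5 + 9.02 = 132.8 Ω.
V = V_CC · R/ΣR = 47.0 × 0.1032 = 4.850 mV.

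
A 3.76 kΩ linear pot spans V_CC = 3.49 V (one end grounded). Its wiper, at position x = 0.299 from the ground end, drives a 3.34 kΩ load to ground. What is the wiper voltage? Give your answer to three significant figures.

V_out ≈ 0.844 V

Lower segment x·R_p = 1.124 kΩ; upper segment (1−x)·R_p = 2.636 kΩ.
R_L loads the lower segment: effective lower R = 0.8411 kΩ.
V_out = 3.49 × 0.8411/(2.636 + 0.8411) = 0.8443 V.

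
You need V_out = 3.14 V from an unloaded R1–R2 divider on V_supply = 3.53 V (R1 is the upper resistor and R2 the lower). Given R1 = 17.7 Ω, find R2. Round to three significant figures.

R2 ≈ 143 Ω

V_out/V_supply = R2/(R1+R2) = 0.8895.
So R2 = R1 · V_out/(V_supply − V_out) = 17.7 × 3.14/(3.53 − 3.14) = 17.7 × 8.051 = 142.5 Ω.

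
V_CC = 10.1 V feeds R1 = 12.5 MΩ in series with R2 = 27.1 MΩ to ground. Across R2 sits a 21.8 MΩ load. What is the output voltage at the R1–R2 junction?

The load sits in parallel with R2, giving an effective lower resistance R2' = R2·R_L/(R2+R_L) = 12.08 MΩ.
Then V_out = V_CC · R2'/(R1 + R2') = 10.1 × 12.08/24.58 = 4.964 V.
(Unloaded it would be 6.91 V; the load pulls it down.)

V_out ≈ 4.96 V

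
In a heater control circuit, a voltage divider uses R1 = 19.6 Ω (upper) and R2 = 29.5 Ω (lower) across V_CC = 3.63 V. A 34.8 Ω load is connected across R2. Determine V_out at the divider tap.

V_out ≈ 1.63 V

R2 ‖ R_L = (29.5 × 34.8)/(29.5 + 34.8) = 15.97 Ω.
Now apply the divider: V_out = 3.63 × 0.4489 = 1.630 V.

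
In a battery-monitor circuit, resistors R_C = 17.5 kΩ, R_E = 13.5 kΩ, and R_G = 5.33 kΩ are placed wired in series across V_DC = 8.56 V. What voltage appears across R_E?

Series total: ΣR = 17.5 + 13.5 + 5.33 = 36.33 kΩ.
Voltage divider: V = V_DC · (13.50 / 36.33) = 8.56 × 0.3716 = 3.181 V.

V ≈ 3.18 V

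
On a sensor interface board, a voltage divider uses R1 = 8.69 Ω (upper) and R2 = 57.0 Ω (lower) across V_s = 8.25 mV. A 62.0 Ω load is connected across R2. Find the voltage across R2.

R2 ‖ R_L = (57.0 × 62.0)/(57.0 + 62.0) = 29.70 Ω.
Voltage divider with the loaded lower leg: V_out = 8.25 × 29.70/(8.69 + 29.70) = 8.25 × 0.7736 = 6.382 mV.
(Unloaded it would be 7.16 mV; the load pulls it down.)

V_out ≈ 6.38 mV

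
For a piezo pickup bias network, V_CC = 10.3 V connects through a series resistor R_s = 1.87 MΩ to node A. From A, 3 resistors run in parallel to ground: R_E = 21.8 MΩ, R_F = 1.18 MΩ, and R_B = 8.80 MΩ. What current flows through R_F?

Parallel bank: R_p = 1/(1/21.8 + 1/1.18 + 1/8.80) = 0.9931 MΩ.
V_A = 10.3 × 0.9931/2.863 = 3.573 V.
Branch current I = V_A/R_F = 3.573/1.18 = 3.028 µA.

I ≈ 3.03 µA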